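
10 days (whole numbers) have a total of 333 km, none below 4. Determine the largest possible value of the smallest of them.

33

If every one of the 10 were at least 34, the total would be at least 10 × 34 = 340 > 333.
Achievable: 7 of them at 33 and 3 at 34 total 333.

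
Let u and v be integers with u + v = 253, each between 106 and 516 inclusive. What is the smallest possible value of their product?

15582

Since u + v is fixed, pushing one of them to its bound minimizes the product.
At the endpoint u = 106, v = 253 − 106 = 147, so uv = 106 × 147 = 15582.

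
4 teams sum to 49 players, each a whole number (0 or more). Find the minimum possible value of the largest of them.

Some value must be at least ⌈49/4⌉ = 13, since 4 × 12 = 48 < 49.
Taking 3 copies of 12 and 1 copy of 13 gives exactly 49, so 13 is attained.

13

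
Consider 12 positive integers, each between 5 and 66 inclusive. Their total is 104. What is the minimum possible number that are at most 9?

If only k of them are at most 9, the other 12 − k are at least 10, so the total is at least (12 − k)·10 + k·5.
This is ≤ 104, so (12 − k)·10 + 5k ≤ 104, which gives k ≥ 4.
Exactly 4 works: 4 values at 5 and 8 at 10 total 100; raise one of the low values by 4 (still ≤ 9) to hit 104.

4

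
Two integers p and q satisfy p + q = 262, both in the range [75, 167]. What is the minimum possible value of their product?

pq = p(262 − p) is concave in p, so over [95, 167] it is minimized at an endpoint.
The extreme feasible split is p = 95, q = 167, giving pq = 15865.

15865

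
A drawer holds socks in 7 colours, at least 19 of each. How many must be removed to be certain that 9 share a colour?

You could draw 8 of every colour without reaching 9 of any — 56 in all.
One more forces 9 of some colour, so 56 + 1 = 57.

57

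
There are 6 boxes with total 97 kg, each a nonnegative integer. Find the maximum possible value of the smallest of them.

16

The average is 97/6 < 17, so some value is ≤ 16.
Achievable: 5 of them at 16 and 1 at 17 total 97.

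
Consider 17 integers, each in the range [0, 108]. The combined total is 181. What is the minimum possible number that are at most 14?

Each value above 14 is at least 15, contributing at least 15 − 0 = 15 above the floor 0.
The sum exceeds the floor total 0 by 181, so at most ⌊181/15⌋ = 12 exceed 14, and at least 5 are ≤ 14.
Exactly 5 works: 5 values at 0 and 12 at 15 total 180; raise one of the low values by 1 (still ≤ 14) to hit 181.

5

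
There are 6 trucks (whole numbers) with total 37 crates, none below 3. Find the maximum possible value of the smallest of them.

The 6 values sum to 37, so their minimum is at most ⌊37/6⌋ = 6.
Achievable: 5 of them at 6 and 1 at 7 total 37.

6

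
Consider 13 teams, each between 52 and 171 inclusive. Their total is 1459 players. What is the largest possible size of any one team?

To make one team as large as possible, make the other 12 as small as possible.
The other 12 contribute at least 12 × 52 = 624, leaving at most 1459 − 624 = 835.
But each team is capped at 171, so the maximum is 171.
Achievable: one at 171 and the other 12 totalling 1288, which fits since 12 × 52 ≤ 1288 ≤ 12 × 171.

171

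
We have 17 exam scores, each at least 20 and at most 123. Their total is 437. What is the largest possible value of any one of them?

117

To make one score as large as possible, make the other 16 as small as possible.
The other 16 contribute at least 16 × 20 = 320, leaving at most 437 − 320 = 117.
Since 117 ≤ 123, this is achievable: one at 117 and 16 at 20.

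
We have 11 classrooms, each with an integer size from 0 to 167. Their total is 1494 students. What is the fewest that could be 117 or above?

Suppose at most 11 − j of them reach 117; then j values are ≤ 116 and the rest ≤ 167.
The total is then ≤ 116·j + 167·(11 − j) = 1837 − 51j. For this to be ≥ 1494 we need j ≤ 6, so at least 11 − 6 = 5 must reach 117.
Exactly 5 works: 5 values at 167 and 6 at 116 total 1531; lower one of the high values by 37 (still ≥ 117) to hit 1494.

5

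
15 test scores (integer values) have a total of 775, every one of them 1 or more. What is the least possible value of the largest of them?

52

Some value must be at least ⌈775/15⌉ = 52, since 15 × 51 = 765 < 775.
Equality holds with 10 values of 52 and 5 values of 51.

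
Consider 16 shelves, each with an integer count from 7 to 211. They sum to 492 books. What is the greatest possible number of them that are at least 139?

With k values at 139 or above and the rest at least 7, the sum is at least 112 + 132k.
Since the sum is 492, we need 132k ≤ 380, i.e. k ≤ 2.
k = 2 is achieved by 2 values at 139 and 14 at 7, total 376; add 116 to one value (staying below 139) to reach 492.

2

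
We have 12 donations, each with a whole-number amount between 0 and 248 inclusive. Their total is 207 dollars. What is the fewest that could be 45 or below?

If only k of them are at most 45, the other 12 − k are at least 46, so the total is at least (12 − k)·46 + k·0.
This is ≤ 207, so (12 − k)·46 + 0k ≤ 207, which gives k ≥ 8.
Exactly 8 works: 8 values at 0 and 4 at 46 total 184; raise one of the low values by 23 (still ≤ 45) to hit 207.

8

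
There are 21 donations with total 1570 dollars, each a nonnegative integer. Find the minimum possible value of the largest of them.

Some value must be at least ⌈1570/21⌉ = 75, since 21 × 74 = 1554 < 1570.
Equality holds with 16 values of 75 and 5 values of 74.

75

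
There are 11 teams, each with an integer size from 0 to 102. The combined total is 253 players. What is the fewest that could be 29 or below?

3

Let j be the number exceeding 29. Then the total is ≥ 30·j + 0·(11 − j) = 0 + 30j.
So 30j ≤ 253 and j ≤ 8; hence at least 11 − 8 = 3 are ≤ 29.
Exactly 3 works: 3 values at 0 and 8 at 30 total 240; raise one of the low values by 13 (still ≤ 29) to hit 253.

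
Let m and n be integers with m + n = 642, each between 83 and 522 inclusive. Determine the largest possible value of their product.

With m + n fixed, mn peaks when the two are closest together.
Taking m = 321 and n = 321 (both in [83, 522]) gives mn = 103041.

103041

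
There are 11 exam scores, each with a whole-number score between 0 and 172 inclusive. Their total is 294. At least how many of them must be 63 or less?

7

If only k of them are at most 63, the other 11 − k are at least 64, so the total is at least (11 − k)·64 + k·0.
This is ≤ 294, so (11 − k)·64 + 0k ≤ 294, which gives k ≥ 7.
Exactly 7 works: 7 values at 0 and 4 at 64 total 256; raise one of the low values by 38 (still ≤ 63) to hit 294.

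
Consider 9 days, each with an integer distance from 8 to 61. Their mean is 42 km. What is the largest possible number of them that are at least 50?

7

The total is 9 × 42 = 378.
With k values at 50 or above and the rest at least 8, the sum is at least 72 + 42k.
Since the sum is 378, we need 42k ≤ 306, i.e. k ≤ 7.
k = 7 is achieved by 7 values at 50 and 2 at 8, total 366; add 12 to one value (staying below 50) to reach 378.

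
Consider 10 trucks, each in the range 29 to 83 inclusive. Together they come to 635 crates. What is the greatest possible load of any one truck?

Maximizing one value means minimizing the remaining 9.
The other 9 contribute at least 9 × 29 = 261, leaving at most 635 − 261 = 374.
But each truck is capped at 83, so the maximum is 83.
Achievable: one at 83 and the other 9 totalling 552, which fits since 9 × 29 ≤ 552 ≤ 9 × 83.

83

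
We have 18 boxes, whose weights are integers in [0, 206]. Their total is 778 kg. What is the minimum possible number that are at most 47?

Let j be the number exceeding 47. Then the total is ≥ 48·j + 0·(18 − j) = 0 + 48j.
So 48j ≤ 778 and j ≤ 16; hence at least 18 − 16 = 2 are ≤ 47.
Exactly 2 works: 2 values at 0 and 16 at 48 total 768; raise one of the low values by 10 (still ≤ 47) to hit 778.

2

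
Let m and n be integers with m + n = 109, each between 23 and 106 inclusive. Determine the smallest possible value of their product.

1978

Since m + n is fixed, pushing one of them to its bound minimizes the product.
At the endpoint m = 23, n = 109 − 23 = 86, so mn = 23 × 86 = 1978.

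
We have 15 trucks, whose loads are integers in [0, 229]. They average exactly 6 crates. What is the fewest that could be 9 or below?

The total is 15 × 6 = 90.
If only k of them are at most 9, the other 15 − k are at least 10, so the total is at least (15 − k)·10 + k·0.
This is ≤ 90, so (15 − k)·10 + 0k ≤ 90, which gives k ≥ 6.
Exactly 6 works: 6 values at 0 and 9 at 10 total 90.

6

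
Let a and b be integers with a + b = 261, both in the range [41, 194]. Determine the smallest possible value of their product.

Since a + b is fixed, pushing one of them to its bound minimizes the product.
At the endpoint a = 67, b = 261 − 67 = 194, so ab = 67 × 194 = 12998.

12998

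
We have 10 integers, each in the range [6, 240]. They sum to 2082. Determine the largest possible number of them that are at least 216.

If k of the values are ≥ 216, the total is ≥ 216k + 6(10 − k).
Setting 216k + 6(10 − k) ≤ 2082 gives 210k ≤ 2022, so k ≤ 9.
k = 9 is achieved by 9 values at 216 and 1 at 6, total 1950; add 132 to one value (staying below 216) to reach 2082.

9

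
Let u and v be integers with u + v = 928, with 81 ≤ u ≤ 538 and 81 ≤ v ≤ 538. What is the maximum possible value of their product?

uv = u(928 − u) is maximized when u is as near 928/2 as the bounds allow.
Taking u = 464 and v = 464 (both in [81, 538]) gives uv = 215296.

215296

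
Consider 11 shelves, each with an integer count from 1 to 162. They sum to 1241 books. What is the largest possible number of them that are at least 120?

With k values at 120 or above and the rest at least 1, the sum is at least 11 + 119k.
Since the sum is 1241, we need 119k ≤ 1230, i.e. k ≤ 10.
k = 10 is achieved by 10 values at 120 and 1 at 1, total 1201; add 40 to one value (staying below 120) to reach 1241.

10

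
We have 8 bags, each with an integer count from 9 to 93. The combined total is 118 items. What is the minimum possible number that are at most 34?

Let j be the number exceeding 34. Then the total is ≥ 35·j + 9·(8 − j) = 72 + 26j.
So 26j ≤ 46 and j ≤ 1; hence at least 8 − 1 = 7 are ≤ 34.
Exactly 7 works: 7 values at 9 and 1 at 35 total 98; raise one of the low values by 20 (still ≤ 34) to hit 118.

7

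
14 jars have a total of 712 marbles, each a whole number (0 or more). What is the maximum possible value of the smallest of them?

If every one of the 14 were at least 51, the total would be at least 14 × 51 = 714 > 712.
Achievable: 2 of them at 50 and 12 at 51 total 712.

50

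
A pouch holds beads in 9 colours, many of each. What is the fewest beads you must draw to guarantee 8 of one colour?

64

You could draw 7 of every colour without reaching 8 of any — 63 in all.
One more forces 8 of some colour, so 63 + 1 = 64.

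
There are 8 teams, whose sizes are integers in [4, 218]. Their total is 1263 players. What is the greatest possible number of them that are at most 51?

2

Each value at 51 or below falls at least 218 − 51 = 167 short of the ceiling 218.
The ceiling total is 8 × 218 = 1744, and we need 1263, so at most ⌊(1744 − 1263)/167⌋ = 2 can be that low.
k = 2 is achieved by 2 values at 51 and 6 at 218, total 1410; lower one of the 218's by 147 (still > 51) to reach 1263.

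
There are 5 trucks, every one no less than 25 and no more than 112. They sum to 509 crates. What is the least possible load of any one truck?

61

Minimizing one value means maximizing the remaining 4.
The other 4 contribute at most 4 × 112 = 448, leaving at least 509 − 448 = 61.
Since 61 ≥ 25, this is achievable: one at 61 and 4 at 112.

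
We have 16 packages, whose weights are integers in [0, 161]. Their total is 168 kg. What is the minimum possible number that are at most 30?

11

Let j be the number exceeding 30. Then the total is ≥ 31·j + 0·(16 − j) = 0 + 31j.
So 31j ≤ 168 and j ≤ 5; hence at least 16 − 5 = 11 are ≤ 30.
Exactly 11 works: 11 values at 0 and 5 at 31 total 155; raise one of the low values by 13 (still ≤ 30) to hit 168.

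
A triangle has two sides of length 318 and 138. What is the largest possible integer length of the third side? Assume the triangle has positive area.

The third side must be less than 318 + 138 = 456.
The largest integer below 456 is 455.

455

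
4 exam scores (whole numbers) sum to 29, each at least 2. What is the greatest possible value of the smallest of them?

7

The average is 29/4 < 8, so some value is ≤ 7.
Achievable: 3 of them at 7 and 1 at 8 total 29.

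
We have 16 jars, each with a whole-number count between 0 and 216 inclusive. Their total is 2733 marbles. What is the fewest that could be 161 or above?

If only k of them are at least 161, the other 16 − k are at most 160, so the total is at most k·216 + (16 − k)·160.
This must reach 2733, so k·216 + (16 − k)·160 ≥ 2733, giving k ≥ 4.
Exactly 4 works: 4 values at 216 and 12 at 160 total 2784; lower one of the high values by 51 (still ≥ 161) to hit 2733.

4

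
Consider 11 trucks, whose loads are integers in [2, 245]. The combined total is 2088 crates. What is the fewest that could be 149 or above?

If only k of them are at least 149, the other 11 − k are at most 148, so the total is at most k·245 + (11 − k)·148.
This must reach 2088, so k·245 + (11 − k)·148 ≥ 2088, giving k ≥ 5.
Exactly 5 works: 5 values at 245 and 6 at 148 total 2113; lower one of the high values by 25 (still ≥ 149) to hit 2088.

5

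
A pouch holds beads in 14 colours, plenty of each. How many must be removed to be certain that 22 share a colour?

You could draw 21 of every colour without reaching 22 of any — 294 in all.
One more forces 22 of some colour, so 294 + 1 = 295.

295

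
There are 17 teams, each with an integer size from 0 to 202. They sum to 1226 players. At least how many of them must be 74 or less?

1

If only k of them are at most 74, the other 17 − k are at least 75, so the total is at least (17 − k)·75 + k·0.
This is ≤ 1226, so (17 − k)·75 + 0k ≤ 1226, which gives k ≥ 1.
Exactly 1 works: 1 value at 0 and 16 at 75 total 1200; raise one of the low values by 26 (still ≤ 74) to hit 1226.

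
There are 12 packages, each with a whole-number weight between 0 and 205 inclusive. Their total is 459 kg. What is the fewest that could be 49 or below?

Let j be the number exceeding 49. Then the total is ≥ 50·j + 0·(12 − j) = 0 + 50j.
So 50j ≤ 459 and j ≤ 9; hence at least 12 − 9 = 3 are ≤ 49.
Exactly 3 works: 3 values at 0 and 9 at 50 total 450; raise one of the low values by 9 (still ≤ 49) to hit 459.

3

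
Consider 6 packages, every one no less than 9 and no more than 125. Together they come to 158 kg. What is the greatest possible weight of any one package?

Maximizing one value means minimizing the remaining 5.
The other 5 contribute at least 5 × 9 = 45, leaving at most 158 − 45 = 113.
Since 113 ≤ 125, this is achievable: one at 113 and 5 at 9.

113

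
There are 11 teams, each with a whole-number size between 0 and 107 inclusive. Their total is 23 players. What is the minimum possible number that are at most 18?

Let j be the number exceeding 18. Then the total is ≥ 19·j + 0·(11 − j) = 0 + 19j.
So 19j ≤ 23 and j ≤ 1; hence at least 11 − 1 = 10 are ≤ 18.
Exactly 10 works: 10 values at 0 and 1 at 19 total 19; raise one of the low values by 4 (still ≤ 18) to hit 23.

10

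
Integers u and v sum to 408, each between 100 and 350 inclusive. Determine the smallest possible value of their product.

30800

Since u + v is fixed, pushing one of them to its bound minimizes the product.
The extreme feasible split is u = 100, v = 308, giving uv = 30800.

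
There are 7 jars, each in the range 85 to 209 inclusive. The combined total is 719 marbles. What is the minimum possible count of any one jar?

Minimizing one value means maximizing the remaining 6.
The other 6 can take up 6 × 209 = 1254 ≥ 719 − 85, so one jar can sit at its floor of 85.
Achievable: one at 85 and the other 6 totalling 634, which fits since 6 × 85 ≤ 634 ≤ 6 × 209.

85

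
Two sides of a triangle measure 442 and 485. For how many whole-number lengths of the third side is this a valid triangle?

The triangle inequality gives |442 − 485| < c < 442 + 485, i.e. 43 < c < 927.
So c can be any integer from 44 to 926: 883 values.

883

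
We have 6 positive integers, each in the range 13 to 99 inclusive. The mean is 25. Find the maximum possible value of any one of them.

85

Maximizing one value means minimizing the remaining 5.
The total is 6 × 25 = 150.
The other 5 contribute at least 5 × 13 = 65, leaving at most 150 − 65 = 85.
Since 85 ≤ 99, this is achievable: one at 85 and 5 at 13.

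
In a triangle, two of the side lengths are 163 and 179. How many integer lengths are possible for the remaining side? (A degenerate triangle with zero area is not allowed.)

The triangle inequality gives |163 − 179| < c < 163 + 179, i.e. 16 < c < 342.
So c can be any integer from 17 to 341: 325 values.

325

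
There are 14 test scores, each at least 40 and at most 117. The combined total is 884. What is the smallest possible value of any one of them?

Minimizing one value means maximizing the remaining 13.
The other 13 can take up 13 × 117 = 1521 ≥ 884 − 40, so one score can sit at its floor of 40.
Achievable: one at 40 and the other 13 totalling 844, which fits since 13 × 40 ≤ 844 ≤ 13 × 117.

40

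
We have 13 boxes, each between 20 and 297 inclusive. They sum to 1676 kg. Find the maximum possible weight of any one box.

To make one box as large as possible, make the other 12 as small as possible.
The other 12 contribute at least 12 × 20 = 240, leaving at most 1676 − 240 = 1436.
But each box is capped at 297, so the maximum is 297.
Achievable: one at 297 and the other 12 totalling 1379, which fits since 12 × 20 ≤ 1379 ≤ 12 × 297.

297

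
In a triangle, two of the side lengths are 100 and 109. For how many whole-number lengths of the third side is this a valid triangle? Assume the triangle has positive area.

The triangle inequality gives |100 − 109| < c < 100 + 109, i.e. 9 < c < 209.
So c can be any integer from 10 to 208: 199 values.

199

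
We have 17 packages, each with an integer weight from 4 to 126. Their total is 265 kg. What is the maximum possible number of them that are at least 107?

If k of the values are ≥ 107, the total is ≥ 107k + 4(17 − k).
Setting 107k + 4(17 − k) ≤ 265 gives 103k ≤ 197, so k ≤ 1.
k = 1 is achieved by 1 value at 107 and 16 at 4, total 171; add 94 to one value (staying below 107) to reach 265.

1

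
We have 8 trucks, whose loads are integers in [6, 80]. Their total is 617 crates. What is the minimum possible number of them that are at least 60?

Suppose at most 8 − j of them reach 60; then j values are ≤ 59 and the rest ≤ 80.
The total is then ≤ 59·j + 80·(8 − j) = 640 − 21j. For this to be ≥ 617 we need j ≤ 1, so at least 8 − 1 = 7 must reach 60.
Exactly 7 works: 7 values at 80 and 1 at 59 total 619; lower one of the high values by 2 (still ≥ 60) to hit 617.

7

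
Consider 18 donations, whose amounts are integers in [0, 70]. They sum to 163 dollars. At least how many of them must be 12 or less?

Let j be the number exceeding 12. Then the total is ≥ 13·j + 0·(18 − j) = 0 + 13j.
So 13j ≤ 163 and j ≤ 12; hence at least 18 − 12 = 6 are ≤ 12.
Exactly 6 works: 6 values at 0 and 12 at 13 total 156; raise one of the low values by 7 (still ≤ 12) to hit 163.

6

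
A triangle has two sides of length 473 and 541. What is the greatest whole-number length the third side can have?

The third side must be less than 473 + 541 = 1014.
The largest integer below 1014 is 1013.

1013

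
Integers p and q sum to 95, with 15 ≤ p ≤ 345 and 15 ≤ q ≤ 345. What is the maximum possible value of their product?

With p + q fixed, pq peaks when the two are closest together.
Taking p = 47 and q = 48 (both in [15, 345]) gives pq = 2256.

2256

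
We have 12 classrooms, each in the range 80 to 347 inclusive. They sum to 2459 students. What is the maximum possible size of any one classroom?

To make one classroom as large as possible, make the other 11 as small as possible.
The other 11 contribute at least 11 × 80 = 880, leaving at most 2459 − 880 = 1579.
But each classroom is capped at 347, so the maximum is 347.
Achievable: one at 347 and the other 11 totalling 2112, which fits since 11 × 80 ≤ 2112 ≤ 11 × 347.

347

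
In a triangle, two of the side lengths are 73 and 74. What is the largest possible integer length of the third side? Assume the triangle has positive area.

The third side must be less than 73 + 74 = 147.
The largest integer below 147 is 146.

146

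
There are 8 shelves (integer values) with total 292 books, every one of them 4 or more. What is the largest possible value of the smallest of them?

36

The average is 292/8 < 37, so some value is ≤ 36.
Equality holds with 4 values of 36 and 4 values of 37.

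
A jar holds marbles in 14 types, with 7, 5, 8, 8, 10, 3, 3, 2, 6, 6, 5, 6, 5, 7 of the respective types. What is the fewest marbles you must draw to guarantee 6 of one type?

64

In the worst case you take as many as possible of each type without reaching 6: 5 + 5 + 5 + 5 + 5 + 3 + 3 + 2 + 5 + 5 + 5 + 5 + 5 + 5 = 63.
The next one must give 6 of some type, so 63 + 1 = 64.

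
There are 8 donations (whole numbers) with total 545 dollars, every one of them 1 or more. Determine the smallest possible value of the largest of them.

Some value must be at least ⌈545/8⌉ = 69, since 8 × 68 = 544 < 545.
Taking 7 copies of 68 and 1 copy of 69 gives exactly 545, so 69 is attained.

69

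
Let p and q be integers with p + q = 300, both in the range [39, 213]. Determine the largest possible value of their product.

22500

For a fixed sum, the product pq is largest when p and q are as close as possible.
Taking p = 150 and q = 150 (both in [39, 213]) gives pq = 22500.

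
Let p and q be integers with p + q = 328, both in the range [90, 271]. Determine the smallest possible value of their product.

21420

For a fixed sum, pq is smallest when p and q are as far apart as possible.
The extreme feasible split is p = 90, q = 238, giving pq = 21420.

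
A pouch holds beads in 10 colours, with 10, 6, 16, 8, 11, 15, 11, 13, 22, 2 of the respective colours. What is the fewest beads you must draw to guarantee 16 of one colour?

In the worst case you take as many as possible of each colour without reaching 16: 10 + 6 + 15 + 8 + 11 + 15 + 11 + 13 + 15 + 2 = 106.
The next one must give 16 of some colour, so 106 + 1 = 107.

107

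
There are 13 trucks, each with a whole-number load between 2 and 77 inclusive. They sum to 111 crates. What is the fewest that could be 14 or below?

7

Each value above 14 is at least 15, contributing at least 15 − 2 = 13 above the floor 2.
The sum exceeds the floor total 26 by 85, so at most ⌊85/13⌋ = 6 exceed 14, and at least 7 are ≤ 14.
Exactly 7 works: 7 values at 2 and 6 at 15 total 104; raise one of the low values by 7 (still ≤ 14) to hit 111.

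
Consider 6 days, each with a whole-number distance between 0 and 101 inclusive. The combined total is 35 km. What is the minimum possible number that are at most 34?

Each value above 34 is at least 35, contributing at least 35 − 0 = 35 above the floor 0.
The sum exceeds the floor total 0 by 35, so at most ⌊35/35⌋ = 1 exceed 34, and at least 5 are ≤ 34.
Exactly 5 works: 5 values at 0 and 1 at 35 total 35.

5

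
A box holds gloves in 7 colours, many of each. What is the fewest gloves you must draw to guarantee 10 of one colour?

64

In the worst case you draw 9 of each of the 7 colours: 7 × 9 = 63.
One more forces 10 of some colour, so 63 + 1 = 64.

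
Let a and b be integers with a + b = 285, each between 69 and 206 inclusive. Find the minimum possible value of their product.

16274

Since a + b is fixed, pushing one of them to its bound minimizes the product.
The extreme feasible split is a = 79, b = 206, giving ab = 16274.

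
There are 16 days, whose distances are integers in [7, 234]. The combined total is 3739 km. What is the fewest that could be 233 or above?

Suppose at most 16 − j of them reach 233; then j values are ≤ 232 and the rest ≤ 234.
The total is then ≤ 232·j + 234·(16 − j) = 3744 − 2j. For this to be ≥ 3739 we need j ≤ 2, so at least 16 − 2 = 14 must reach 233.
Exactly 14 works: 14 values at 234 and 2 at 232 total 3740; lower one of the high values by 1 (still ≥ 233) to hit 3739.

14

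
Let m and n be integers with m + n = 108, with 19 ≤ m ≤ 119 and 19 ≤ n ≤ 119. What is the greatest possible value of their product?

mn = m(108 − m) is maximized when m is as near 108/2 as the bounds allow.
Taking m = 54 and n = 54 (both in [19, 119]) gives mn = 2916.

2916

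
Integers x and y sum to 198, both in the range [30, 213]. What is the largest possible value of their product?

With x + y fixed, xy peaks when the two are closest together.
Taking x = 99 and y = 99 (both in [30, 213]) gives xy = 9801.

9801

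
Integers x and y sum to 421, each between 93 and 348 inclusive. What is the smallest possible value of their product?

For a fixed sum, xy is smallest when x and y are as far apart as possible.
The extreme feasible split is x = 93, y = 328, giving xy = 30504.

30504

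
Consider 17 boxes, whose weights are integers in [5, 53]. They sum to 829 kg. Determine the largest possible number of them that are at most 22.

Suppose k of them are at most 22. Those contribute at most 22 each and the rest at most 53 each.
So the total is at most 22k + 53(17 − k) = 901 − 31k. This must still be ≥ 829, so k ≤ 2.
k = 2 is achieved by 2 values at 22 and 15 at 53, total 839; lower one of the 53's by 10 (still > 22) to reach 829.

2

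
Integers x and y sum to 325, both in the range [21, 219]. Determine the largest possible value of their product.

For a fixed sum, the product xy is largest when x and y are as close as possible.
Taking x = 162 and y = 163 (both in [21, 219]) gives xy = 26406.

26406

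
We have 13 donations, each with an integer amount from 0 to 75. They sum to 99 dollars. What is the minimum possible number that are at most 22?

Each value above 22 is at least 23, contributing at least 23 − 0 = 23 above the floor 0.
The sum exceeds the floor total 0 by 99, so at most ⌊99/23⌋ = 4 exceed 22, and at least 9 are ≤ 22.
Exactly 9 works: 9 values at 0 and 4 at 23 total 92; raise one of the low values by 7 (still ≤ 22) to hit 99.

9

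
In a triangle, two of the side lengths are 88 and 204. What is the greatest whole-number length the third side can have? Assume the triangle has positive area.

291

The third side must be less than 88 + 204 = 292.
The largest integer below 292 is 291.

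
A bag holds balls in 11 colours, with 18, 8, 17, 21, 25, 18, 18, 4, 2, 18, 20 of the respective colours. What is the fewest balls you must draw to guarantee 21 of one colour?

164

In the worst case you take as many as possible of each colour without reaching 21: 18 + 8 + 17 + 20 + 20 + 18 + 18 + 4 + 2 + 18 + 20 = 163.
The next one must give 21 of some colour, so 163 + 1 = 164.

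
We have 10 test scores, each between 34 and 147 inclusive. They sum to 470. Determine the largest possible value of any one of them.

147

Maximizing one value means minimizing the remaining 9.
The other 9 contribute at least 9 × 34 = 306, leaving at most 470 − 306 = 164.
But each score is capped at 147, so the maximum is 147.
Achievable: one at 147 and the other 9 totalling 323, which fits since 9 × 34 ≤ 323 ≤ 9 × 147.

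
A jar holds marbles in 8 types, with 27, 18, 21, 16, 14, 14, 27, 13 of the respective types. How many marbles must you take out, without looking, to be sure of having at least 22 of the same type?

139

In the worst case you take as many as possible of each type without reaching 22: 21 + 18 + 21 + 16 + 14 + 14 + 21 + 13 = 138.
The next one must give 22 of some type, so 138 + 1 = 139.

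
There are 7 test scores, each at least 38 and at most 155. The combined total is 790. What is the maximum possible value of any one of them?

155

To make one score as large as possible, make the other 6 as small as possible.
The other 6 contribute at least 6 × 38 = 228, leaving at most 790 − 228 = 562.
But each score is capped at 155, so the maximum is 155.
Achievable: one at 155 and the other 6 totalling 635, which fits since 6 × 38 ≤ 635 ≤ 6 × 155.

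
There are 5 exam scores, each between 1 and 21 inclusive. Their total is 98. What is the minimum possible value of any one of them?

14

Minimizing one value means maximizing the remaining 4.
The other 4 contribute at most 4 × 21 = 84, leaving at least 98 − 84 = 14.
Since 14 ≥ 1, this is achievable: one at 14 and 4 at 21.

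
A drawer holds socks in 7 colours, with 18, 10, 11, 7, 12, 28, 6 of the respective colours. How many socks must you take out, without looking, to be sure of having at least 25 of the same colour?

89

In the worst case you take as many as possible of each colour without reaching 25: 18 + 10 + 11 + 7 + 12 + 24 + 6 = 88.
The next one must give 25 of some colour, so 88 + 1 = 89.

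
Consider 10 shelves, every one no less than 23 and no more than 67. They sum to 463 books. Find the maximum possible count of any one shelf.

Maximizing one value means minimizing the remaining 9.
The other 9 contribute at least 9 × 23 = 207, leaving at most 463 − 207 = 256.
But each shelf is capped at 67, so the maximum is 67.
Achievable: one at 67 and the other 9 totalling 396, which fits since 9 × 23 ≤ 396 ≤ 9 × 67.

67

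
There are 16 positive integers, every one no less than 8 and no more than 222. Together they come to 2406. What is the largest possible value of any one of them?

222

To make one integer as large as possible, make the other 15 as small as possible.
The other 15 contribute at least 15 × 8 = 120, leaving at most 2406 − 120 = 2286.
But each integer is capped at 222, so the maximum is 222.
Achievable: one at 222 and the other 15 totalling 2184, which fits since 15 × 8 ≤ 2184 ≤ 15 × 222.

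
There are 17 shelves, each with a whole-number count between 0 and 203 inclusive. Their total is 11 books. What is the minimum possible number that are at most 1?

12

Each value above 1 is at least 2, contributing at least 2 − 0 = 2 above the floor 0.
The sum exceeds the floor total 0 by 11, so at most ⌊11/2⌋ = 5 exceed 1, and at least 12 are ≤ 1.
Exactly 12 works: 12 values at 0 and 5 at 2 total 10; raise one of the low values by 1 (still ≤ 1) to hit 11.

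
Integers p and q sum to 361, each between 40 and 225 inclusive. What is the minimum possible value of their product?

30600

pq = p(361 − p) is concave in p, so over [136, 225] it is minimized at an endpoint.
The extreme feasible split is p = 136, q = 225, giving pq = 30600.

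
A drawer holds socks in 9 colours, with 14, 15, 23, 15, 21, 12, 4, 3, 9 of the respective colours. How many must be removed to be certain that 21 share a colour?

113

In the worst case you take as many as possible of each colour without reaching 21: 14 + 15 + 20 + 15 + 20 + 12 + 4 + 3 + 9 = 112.
The next one must give 21 of some colour, so 112 + 1 = 113.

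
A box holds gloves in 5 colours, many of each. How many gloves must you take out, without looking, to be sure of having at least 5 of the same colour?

21

You could draw 4 of every colour without reaching 5 of any — 20 in all.
One more forces 5 of some colour, so 20 + 1 = 21.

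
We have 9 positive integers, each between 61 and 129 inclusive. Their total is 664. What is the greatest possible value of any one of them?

To make one integer as large as possible, make the other 8 as small as possible.
The other 8 contribute at least 8 × 61 = 488, leaving at most 664 − 488 = 176.
But each integer is capped at 129, so the maximum is 129.
Achievable: one at 129 and the other 8 totalling 535, which fits since 8 × 61 ≤ 535 ≤ 8 × 129.

129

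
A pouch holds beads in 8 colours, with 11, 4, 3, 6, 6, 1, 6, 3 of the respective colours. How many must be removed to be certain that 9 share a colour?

In the worst case you take as many as possible of each colour without reaching 9: 8 + 4 + 3 + 6 + 6 + 1 + 6 + 3 = 37.
The next one must give 9 of some colour, so 37 + 1 = 38.

38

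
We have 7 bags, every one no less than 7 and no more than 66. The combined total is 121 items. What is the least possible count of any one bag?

To make one bag as small as possible, make the other 6 as large as possible.
The other 6 can take up 6 × 66 = 396 ≥ 121 − 7, so one bag can sit at its floor of 7.
Achievable: one at 7 and the other 6 totalling 114, which fits since 6 × 7 ≤ 114 ≤ 6 × 66.

7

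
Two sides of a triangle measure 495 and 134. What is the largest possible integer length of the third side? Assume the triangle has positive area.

The third side must be less than 495 + 134 = 629.
The largest integer below 629 is 628.

628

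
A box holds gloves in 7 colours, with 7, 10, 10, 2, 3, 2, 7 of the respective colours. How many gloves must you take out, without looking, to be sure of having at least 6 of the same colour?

In the worst case you take as many as possible of each colour without reaching 6: 5 + 5 + 5 + 2 + 3 + 2 + 5 = 27.
The next one must give 6 of some colour, so 27 + 1 = 28.

28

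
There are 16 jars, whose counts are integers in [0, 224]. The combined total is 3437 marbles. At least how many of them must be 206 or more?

9

Suppose at most 16 − j of them reach 206; then j values are ≤ 205 and the rest ≤ 224.
The total is then ≤ 205·j + 224·(16 − j) = 3584 − 19j. For this to be ≥ 3437 we need j ≤ 7, so at least 16 − 7 = 9 must reach 206.
Exactly 9 works: 9 values at 224 and 7 at 205 total 3451; lower one of the high values by 14 (still ≥ 206) to hit 3437.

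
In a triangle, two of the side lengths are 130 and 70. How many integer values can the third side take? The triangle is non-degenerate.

The triangle inequality gives |130 − 70| < c < 130 + 70, i.e. 60 < c < 200.
So c can be any integer from 61 to 199: 139 values.

139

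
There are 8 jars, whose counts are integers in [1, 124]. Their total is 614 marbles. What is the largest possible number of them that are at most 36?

Suppose k of them are at most 36. Those contribute at most 36 each and the rest at most 124 each.
So the total is at most 36k + 124(8 − k) = 992 − 88k. This must still be ≥ 614, so k ≤ 4.
k = 4 is achieved by 4 values at 36 and 4 at 124, total 640; lower one of the 124's by 26 (still > 36) to reach 614.

4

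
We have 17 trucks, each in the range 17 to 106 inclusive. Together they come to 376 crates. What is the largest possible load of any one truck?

104

To make one truck as large as possible, make the other 16 as small as possible.
The other 16 contribute at least 16 × 17 = 272, leaving at most 376 − 272 = 104.
Since 104 ≤ 106, this is achievable: one at 104 and 16 at 17.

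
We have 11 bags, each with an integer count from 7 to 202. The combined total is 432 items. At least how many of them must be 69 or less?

6

Each value above 69 is at least 70, contributing at least 70 − 7 = 63 above the floor 7.
The sum exceeds the floor total 77 by 355, so at most ⌊355/63⌋ = 5 exceed 69, and at least 6 are ≤ 69.
Exactly 6 works: 6 values at 7 and 5 at 70 total 392; raise one of the low values by 40 (still ≤ 69) to hit 432.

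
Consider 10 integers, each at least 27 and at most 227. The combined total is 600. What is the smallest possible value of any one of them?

To make one integer as small as possible, make the other 9 as large as possible.
The other 9 can take up 9 × 227 = 2043 ≥ 600 − 27, so one integer can sit at its floor of 27.
Achievable: one at 27 and the other 9 totalling 573, which fits since 9 × 27 ≤ 573 ≤ 9 × 227.

27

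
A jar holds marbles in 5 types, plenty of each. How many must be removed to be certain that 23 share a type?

111

In the worst case you draw 22 of each of the 5 types: 5 × 22 = 110.
One more forces 23 of some type, so 110 + 1 = 111.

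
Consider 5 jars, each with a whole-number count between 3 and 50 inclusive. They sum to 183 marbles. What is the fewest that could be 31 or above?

If only k of them are at least 31, the other 5 − k are at most 30, so the total is at most k·50 + (5 − k)·30.
This must reach 183, so k·50 + (5 − k)·30 ≥ 183, giving k ≥ 2.
Exactly 2 works: 2 values at 50 and 3 at 30 total 190; lower one of the high values by 7 (still ≥ 31) to hit 183.

2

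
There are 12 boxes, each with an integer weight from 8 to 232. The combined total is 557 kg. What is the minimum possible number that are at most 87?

7

If only k of them are at most 87, the other 12 − k are at least 88, so the total is at least (12 − k)·88 + k·8.
This is ≤ 557, so (12 − k)·88 + 8k ≤ 557, which gives k ≥ 7.
Exactly 7 works: 7 values at 8 and 5 at 88 total 496; raise one of the low values by 61 (still ≤ 87) to hit 557.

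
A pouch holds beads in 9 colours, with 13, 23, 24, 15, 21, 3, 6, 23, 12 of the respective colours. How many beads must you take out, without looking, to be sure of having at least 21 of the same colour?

In the worst case you take as many as possible of each colour without reaching 21: 13 + 20 + 20 + 15 + 20 + 3 + 6 + 20 + 12 = 129.
The next one must give 21 of some colour, so 129 + 1 = 130.

130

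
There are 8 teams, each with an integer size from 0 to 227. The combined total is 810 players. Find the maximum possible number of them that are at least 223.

3

With k values at 223 or above and the rest at least 0, the sum is at least 0 + 223k.
Since the sum is 810, we need 223k ≤ 810, i.e. k ≤ 3.
k = 3 is achieved by 3 values at 223 and 5 at 0, total 669; add 141 to one value (staying below 223) to reach 810.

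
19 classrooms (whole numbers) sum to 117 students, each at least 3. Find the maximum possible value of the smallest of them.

6

The average is 117/19 < 7, so some value is ≤ 6.
Achievable: 16 of them at 6 and 3 at 7 total 117.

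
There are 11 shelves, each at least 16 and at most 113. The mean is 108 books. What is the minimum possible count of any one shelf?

58

Minimizing one value means maximizing the remaining 10.
The total is 11 × 108 = 1188.
The other 10 contribute at most 10 × 113 = 1130, leaving at least 1188 − 1130 = 58.
Since 58 ≥ 16, this is achievable: one at 58 and 10 at 113.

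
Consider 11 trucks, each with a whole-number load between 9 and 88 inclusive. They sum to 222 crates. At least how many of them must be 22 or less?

Let j be the number exceeding 22. Then the total is ≥ 23·j + 9·(11 − j) = 99 + 14j.
So 14j ≤ 123 and j ≤ 8; hence at least 11 − 8 = 3 are ≤ 22.
Exactly 3 works: 3 values at 9 and 8 at 23 total 211; raise one of the low values by 11 (still ≤ 22) to hit 222.

3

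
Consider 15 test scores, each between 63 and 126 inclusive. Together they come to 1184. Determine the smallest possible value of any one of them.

63

Minimizing one value means maximizing the remaining 14.
The other 14 can take up 14 × 126 = 1764 ≥ 1184 − 63, so one score can sit at its floor of 63.
Achievable: one at 63 and the other 14 totalling 1121, which fits since 14 × 63 ≤ 1121 ≤ 14 × 126.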